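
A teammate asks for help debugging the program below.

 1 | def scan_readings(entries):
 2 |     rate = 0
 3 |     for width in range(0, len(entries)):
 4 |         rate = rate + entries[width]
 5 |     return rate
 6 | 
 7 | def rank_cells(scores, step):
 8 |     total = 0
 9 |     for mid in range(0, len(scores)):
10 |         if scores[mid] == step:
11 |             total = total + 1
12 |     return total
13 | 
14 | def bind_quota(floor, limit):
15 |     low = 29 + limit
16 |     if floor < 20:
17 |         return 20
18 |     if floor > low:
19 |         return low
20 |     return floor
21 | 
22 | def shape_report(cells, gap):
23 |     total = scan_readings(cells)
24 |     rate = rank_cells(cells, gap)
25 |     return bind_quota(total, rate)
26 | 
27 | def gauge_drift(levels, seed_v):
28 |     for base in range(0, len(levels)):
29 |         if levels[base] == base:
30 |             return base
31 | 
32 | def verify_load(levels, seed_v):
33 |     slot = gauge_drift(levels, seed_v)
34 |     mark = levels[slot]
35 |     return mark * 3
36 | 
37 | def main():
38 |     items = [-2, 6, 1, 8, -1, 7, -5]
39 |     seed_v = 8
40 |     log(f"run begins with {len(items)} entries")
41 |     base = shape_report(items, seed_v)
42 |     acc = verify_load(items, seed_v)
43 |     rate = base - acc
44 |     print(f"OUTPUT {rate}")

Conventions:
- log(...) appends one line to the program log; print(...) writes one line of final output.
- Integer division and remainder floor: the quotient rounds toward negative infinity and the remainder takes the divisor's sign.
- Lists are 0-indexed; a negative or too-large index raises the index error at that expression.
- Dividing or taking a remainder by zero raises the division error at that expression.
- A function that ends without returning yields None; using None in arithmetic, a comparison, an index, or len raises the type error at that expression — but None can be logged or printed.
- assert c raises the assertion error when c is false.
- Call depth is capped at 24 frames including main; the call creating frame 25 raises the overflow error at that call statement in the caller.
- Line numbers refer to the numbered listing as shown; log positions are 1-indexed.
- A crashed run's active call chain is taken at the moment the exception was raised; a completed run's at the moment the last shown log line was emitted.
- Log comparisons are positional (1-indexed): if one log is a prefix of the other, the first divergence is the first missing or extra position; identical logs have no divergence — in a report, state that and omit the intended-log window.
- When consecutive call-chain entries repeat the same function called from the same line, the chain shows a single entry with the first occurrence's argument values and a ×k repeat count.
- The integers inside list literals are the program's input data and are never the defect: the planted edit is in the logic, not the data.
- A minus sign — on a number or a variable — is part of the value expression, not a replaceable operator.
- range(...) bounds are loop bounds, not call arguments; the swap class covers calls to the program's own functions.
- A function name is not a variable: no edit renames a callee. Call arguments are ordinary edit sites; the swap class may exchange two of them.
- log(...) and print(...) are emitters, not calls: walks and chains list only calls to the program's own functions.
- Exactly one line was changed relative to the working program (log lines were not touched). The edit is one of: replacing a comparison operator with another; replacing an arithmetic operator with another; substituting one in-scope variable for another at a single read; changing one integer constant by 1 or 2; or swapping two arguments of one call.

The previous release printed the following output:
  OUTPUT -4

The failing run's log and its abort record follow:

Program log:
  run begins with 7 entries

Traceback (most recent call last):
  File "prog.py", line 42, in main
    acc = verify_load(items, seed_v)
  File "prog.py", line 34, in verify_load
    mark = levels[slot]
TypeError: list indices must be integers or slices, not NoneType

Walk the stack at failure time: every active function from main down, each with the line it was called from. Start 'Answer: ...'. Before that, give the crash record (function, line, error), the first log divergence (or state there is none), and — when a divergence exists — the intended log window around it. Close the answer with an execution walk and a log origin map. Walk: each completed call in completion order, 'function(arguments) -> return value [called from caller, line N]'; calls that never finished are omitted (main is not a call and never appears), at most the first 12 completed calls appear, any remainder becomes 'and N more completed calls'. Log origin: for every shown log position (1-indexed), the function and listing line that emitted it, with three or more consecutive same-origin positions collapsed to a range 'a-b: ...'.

Answer: main -> verify_load (called at line 42).
Core observation: The log gives no warning — it matches the intended run right up to the abort.
Crash: verify_load, line 34, TypeError.
First divergence: none (the log streams are identical).
Execution walk:
  scan_readings([-2, 6, 1, 8, -1, 7, -5]) -> 14  [called from shape_report, line 23]
  rank_cells([-2, 6, 1, 8, -1, 7, -5], 8) -> 1  [called from shape_report, line 24]
  bind_quota(14, 1) -> 20  [called from shape_report, line 25]
  shape_report([-2, 6, 1, 8, -1, 7, -5], 8) -> 20  [called from main, line 41]
  gauge_drift([-2, 6, 1, 8, -1, 7, -5], 8) -> None  [called from verify_load, line 33]
Log origins:
  1: emitted by main (line 40)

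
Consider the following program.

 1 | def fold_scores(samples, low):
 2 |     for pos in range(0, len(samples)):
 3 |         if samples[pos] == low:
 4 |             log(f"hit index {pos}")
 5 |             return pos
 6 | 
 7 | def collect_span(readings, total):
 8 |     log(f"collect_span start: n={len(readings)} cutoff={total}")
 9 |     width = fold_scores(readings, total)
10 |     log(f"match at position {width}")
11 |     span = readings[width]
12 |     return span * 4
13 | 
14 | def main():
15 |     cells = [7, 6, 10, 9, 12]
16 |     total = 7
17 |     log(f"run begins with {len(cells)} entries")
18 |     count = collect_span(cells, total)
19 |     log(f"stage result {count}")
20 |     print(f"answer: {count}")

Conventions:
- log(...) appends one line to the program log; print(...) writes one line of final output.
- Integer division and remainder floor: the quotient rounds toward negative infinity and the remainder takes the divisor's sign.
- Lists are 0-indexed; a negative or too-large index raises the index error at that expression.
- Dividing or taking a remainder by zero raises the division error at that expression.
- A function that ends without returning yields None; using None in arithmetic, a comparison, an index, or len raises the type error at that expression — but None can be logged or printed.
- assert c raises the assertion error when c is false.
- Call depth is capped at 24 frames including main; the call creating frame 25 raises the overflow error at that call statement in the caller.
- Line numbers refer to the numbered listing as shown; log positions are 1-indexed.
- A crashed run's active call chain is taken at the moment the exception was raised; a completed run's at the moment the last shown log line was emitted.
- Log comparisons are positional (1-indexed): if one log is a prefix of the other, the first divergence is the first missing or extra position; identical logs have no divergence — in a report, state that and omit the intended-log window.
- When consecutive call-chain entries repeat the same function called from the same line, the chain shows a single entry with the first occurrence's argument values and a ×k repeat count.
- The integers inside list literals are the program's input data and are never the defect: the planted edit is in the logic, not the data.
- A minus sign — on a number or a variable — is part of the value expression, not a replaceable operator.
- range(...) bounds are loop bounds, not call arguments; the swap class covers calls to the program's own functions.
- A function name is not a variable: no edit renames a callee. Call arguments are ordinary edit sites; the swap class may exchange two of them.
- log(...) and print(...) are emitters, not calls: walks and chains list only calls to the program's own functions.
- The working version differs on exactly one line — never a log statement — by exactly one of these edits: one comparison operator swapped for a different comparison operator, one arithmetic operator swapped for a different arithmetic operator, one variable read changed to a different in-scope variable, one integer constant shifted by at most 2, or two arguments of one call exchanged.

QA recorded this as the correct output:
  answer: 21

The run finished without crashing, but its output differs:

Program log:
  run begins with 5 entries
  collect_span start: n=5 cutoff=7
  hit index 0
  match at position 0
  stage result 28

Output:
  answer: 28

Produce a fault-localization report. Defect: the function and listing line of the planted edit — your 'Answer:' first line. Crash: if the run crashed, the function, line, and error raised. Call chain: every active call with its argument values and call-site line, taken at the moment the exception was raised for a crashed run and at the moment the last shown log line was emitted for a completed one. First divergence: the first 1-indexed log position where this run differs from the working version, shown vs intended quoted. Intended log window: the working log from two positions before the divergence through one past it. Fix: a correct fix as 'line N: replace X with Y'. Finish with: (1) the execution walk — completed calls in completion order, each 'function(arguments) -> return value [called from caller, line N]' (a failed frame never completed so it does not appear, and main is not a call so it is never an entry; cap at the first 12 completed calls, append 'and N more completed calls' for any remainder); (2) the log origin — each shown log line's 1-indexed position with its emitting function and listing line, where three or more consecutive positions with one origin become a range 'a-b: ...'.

Answer: the defect is in collect_span at line 12.
Key observation: The earliest visible damage is log position 5 — 'stage result 28' rather than the intended 'stage result 21'.
Call chain: main.
First divergence: position 5 — shown 'stage result 28', intended 'stage result 21'.
Intended log window:
  3: hit index 0
  4: match at position 0
  5: stage result 21
Execution walk:
  fold_scores([7, 6, 10, 9, 12], 7) -> 0  [called from collect_span, line 9]
  collect_span([7, 6, 10, 9, 12], 7) -> 28  [called from main, line 18]
Log origins:
  1: emitted by main (line 17)
  2: emitted by collect_span (line 8)
  3: emitted by fold_scores (line 4)
  4: emitted by collect_span (line 10)
  5: emitted by main (line 19)
A correct fix: line 12: replace `4` with `3`.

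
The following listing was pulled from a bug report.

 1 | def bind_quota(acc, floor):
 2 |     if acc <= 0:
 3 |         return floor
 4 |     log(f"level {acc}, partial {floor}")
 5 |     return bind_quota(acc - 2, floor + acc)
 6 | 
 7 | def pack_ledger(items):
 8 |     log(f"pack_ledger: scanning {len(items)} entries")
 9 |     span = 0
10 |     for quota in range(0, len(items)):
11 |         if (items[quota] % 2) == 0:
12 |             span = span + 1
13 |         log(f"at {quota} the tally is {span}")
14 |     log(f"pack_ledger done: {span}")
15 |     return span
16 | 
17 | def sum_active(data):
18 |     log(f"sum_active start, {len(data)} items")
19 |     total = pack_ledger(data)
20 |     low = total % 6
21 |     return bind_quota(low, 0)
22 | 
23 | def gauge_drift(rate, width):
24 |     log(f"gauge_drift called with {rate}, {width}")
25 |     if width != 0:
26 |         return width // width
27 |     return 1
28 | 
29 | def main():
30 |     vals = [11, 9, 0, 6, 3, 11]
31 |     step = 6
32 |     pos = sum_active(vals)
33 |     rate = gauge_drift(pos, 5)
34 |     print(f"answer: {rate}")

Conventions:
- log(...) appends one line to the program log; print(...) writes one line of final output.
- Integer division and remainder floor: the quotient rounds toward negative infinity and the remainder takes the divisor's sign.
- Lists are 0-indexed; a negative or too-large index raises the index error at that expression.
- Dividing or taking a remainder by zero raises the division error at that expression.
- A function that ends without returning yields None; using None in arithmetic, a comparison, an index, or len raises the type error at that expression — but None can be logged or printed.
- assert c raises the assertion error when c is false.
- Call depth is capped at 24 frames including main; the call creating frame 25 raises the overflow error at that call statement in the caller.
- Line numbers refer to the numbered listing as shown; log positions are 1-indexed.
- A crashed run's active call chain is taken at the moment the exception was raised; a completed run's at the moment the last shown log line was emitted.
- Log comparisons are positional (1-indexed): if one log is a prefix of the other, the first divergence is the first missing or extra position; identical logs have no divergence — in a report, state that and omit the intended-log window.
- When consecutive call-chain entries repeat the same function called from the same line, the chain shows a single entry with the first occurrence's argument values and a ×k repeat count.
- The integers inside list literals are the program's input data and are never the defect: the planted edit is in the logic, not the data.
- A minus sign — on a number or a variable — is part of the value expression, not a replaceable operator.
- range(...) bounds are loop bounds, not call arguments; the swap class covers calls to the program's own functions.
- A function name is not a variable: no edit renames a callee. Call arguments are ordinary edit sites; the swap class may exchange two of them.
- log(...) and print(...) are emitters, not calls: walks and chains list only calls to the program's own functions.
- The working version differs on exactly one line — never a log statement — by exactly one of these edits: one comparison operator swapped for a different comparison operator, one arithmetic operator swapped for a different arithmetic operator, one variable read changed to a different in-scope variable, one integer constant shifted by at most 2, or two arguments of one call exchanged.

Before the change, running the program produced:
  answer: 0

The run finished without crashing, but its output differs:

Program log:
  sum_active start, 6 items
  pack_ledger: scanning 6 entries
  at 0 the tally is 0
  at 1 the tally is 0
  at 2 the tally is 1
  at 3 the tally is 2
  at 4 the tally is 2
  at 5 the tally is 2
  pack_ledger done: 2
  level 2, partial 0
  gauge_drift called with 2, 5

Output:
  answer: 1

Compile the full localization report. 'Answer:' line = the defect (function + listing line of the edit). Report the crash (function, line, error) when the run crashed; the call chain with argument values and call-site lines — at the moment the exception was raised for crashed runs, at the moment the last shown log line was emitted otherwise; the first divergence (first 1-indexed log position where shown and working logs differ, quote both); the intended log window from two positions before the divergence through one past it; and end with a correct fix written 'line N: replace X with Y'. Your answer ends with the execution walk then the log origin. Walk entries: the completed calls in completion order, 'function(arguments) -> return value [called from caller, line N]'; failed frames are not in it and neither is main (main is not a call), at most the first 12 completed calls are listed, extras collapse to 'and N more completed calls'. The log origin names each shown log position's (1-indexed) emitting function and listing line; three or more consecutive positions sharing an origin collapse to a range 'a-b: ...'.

Answer: the defect is in gauge_drift at line 26.
Core observation: The logs agree in full; only the final output differs.
Call chain: main -> gauge_drift(2, 5) (called at line 33).
First divergence: none (the log streams are identical).
Execution walk:
  pack_ledger([11, 9, 0, 6, 3, 11]) -> 2  [called from sum_active, line 19]
  bind_quota(0, 2) -> 2  [called from bind_quota, line 5]
  bind_quota(2, 0) -> 2  [called from sum_active, line 21]
  sum_active([11, 9, 0, 6, 3, 11]) -> 2  [called from main, line 32]
  gauge_drift(2, 5) -> 1  [called from main, line 33]
Log origins:
  1: from sum_active, line 18
  2: from pack_ledger, line 8
  3-8: from pack_ledger, line 13
  9: from pack_ledger, line 14
  10: from bind_quota, line 4
  11: from gauge_drift, line 24
A correct fix: line 26: replace `width // width` with `rate // width`.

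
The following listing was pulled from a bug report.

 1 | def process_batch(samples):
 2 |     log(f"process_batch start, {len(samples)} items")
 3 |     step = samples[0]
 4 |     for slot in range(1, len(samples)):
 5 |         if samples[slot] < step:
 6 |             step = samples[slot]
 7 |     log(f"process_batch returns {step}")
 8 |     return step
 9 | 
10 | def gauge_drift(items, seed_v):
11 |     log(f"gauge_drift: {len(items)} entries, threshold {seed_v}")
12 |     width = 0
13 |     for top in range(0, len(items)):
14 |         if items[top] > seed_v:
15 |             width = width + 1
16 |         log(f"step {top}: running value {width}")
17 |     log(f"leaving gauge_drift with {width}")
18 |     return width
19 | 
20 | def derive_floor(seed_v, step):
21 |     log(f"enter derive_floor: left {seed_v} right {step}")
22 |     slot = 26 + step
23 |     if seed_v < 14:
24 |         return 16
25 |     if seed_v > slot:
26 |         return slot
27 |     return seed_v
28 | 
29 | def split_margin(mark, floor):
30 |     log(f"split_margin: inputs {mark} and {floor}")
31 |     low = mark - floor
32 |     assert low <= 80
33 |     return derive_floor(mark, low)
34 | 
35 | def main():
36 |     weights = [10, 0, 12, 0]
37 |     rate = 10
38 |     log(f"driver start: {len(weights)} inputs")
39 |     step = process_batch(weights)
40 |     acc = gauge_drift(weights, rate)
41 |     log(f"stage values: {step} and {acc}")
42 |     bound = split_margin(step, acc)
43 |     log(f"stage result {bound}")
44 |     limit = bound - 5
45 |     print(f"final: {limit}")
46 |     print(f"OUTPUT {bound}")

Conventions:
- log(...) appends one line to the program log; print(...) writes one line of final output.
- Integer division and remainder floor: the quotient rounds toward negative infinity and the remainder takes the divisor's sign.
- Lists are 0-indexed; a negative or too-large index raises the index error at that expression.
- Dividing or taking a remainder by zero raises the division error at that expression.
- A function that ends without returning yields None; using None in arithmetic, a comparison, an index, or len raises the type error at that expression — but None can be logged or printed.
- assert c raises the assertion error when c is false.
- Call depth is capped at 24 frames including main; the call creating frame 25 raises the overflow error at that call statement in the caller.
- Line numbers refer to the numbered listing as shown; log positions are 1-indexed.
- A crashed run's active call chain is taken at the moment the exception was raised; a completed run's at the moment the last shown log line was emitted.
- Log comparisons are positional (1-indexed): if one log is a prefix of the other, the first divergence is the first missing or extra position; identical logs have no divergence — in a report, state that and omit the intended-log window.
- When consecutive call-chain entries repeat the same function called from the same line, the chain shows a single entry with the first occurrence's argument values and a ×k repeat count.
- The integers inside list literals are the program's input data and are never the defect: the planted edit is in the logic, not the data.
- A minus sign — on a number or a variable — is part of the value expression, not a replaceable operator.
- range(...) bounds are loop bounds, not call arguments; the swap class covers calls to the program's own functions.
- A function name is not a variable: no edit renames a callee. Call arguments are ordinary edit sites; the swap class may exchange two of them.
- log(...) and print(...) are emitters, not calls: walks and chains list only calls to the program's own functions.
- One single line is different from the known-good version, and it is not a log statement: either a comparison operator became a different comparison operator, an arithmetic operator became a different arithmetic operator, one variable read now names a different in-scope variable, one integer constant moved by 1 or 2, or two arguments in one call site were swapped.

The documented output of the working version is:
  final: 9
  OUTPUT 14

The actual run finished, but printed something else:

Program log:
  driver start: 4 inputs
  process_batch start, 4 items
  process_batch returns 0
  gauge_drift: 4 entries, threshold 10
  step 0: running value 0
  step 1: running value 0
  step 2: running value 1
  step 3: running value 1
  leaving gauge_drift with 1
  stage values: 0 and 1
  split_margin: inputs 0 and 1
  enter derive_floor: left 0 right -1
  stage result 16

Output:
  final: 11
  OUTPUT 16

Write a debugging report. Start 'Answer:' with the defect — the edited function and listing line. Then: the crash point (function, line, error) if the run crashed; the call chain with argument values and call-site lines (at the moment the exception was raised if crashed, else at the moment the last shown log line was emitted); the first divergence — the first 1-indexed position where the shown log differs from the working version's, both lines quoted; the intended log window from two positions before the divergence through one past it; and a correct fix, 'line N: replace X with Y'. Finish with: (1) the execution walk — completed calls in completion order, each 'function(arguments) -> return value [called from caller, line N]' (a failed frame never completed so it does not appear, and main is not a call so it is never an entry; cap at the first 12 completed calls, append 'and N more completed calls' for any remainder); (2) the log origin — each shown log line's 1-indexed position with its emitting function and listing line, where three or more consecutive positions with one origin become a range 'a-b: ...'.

Answer: the defect is in derive_floor at line 24.
Core observation: Log line 13 is where behavior first shows: 'stage result 16' appears instead of 'stage result 14'.
Call chain: main.
First divergence: position 13 — the shown line 'stage result 16' should read 'stage result 14'.
Intended log window:
  11: split_margin: inputs 0 and 1
  12: enter derive_floor: left 0 right -1
  13: stage result 14
Execution walk:
  process_batch([10, 0, 12, 0]) -> 0  [called from main, line 39]
  gauge_drift([10, 0, 12, 0], 10) -> 1  [called from main, line 40]
  derive_floor(0, -1) -> 16  [called from split_margin, line 33]
  split_margin(0, 1) -> 16  [called from main, line 42]
Log line origins:
  1 — main, line 38
  2 — process_batch, line 2
  3 — process_batch, line 7
  4 — gauge_drift, line 11
  5-8 — gauge_drift, line 16
  9 — gauge_drift, line 17
  10 — main, line 41
  11 — split_margin, line 30
  12 — derive_floor, line 21
  13 — main, line 43
A correct fix: line 24: replace `16` with `14`.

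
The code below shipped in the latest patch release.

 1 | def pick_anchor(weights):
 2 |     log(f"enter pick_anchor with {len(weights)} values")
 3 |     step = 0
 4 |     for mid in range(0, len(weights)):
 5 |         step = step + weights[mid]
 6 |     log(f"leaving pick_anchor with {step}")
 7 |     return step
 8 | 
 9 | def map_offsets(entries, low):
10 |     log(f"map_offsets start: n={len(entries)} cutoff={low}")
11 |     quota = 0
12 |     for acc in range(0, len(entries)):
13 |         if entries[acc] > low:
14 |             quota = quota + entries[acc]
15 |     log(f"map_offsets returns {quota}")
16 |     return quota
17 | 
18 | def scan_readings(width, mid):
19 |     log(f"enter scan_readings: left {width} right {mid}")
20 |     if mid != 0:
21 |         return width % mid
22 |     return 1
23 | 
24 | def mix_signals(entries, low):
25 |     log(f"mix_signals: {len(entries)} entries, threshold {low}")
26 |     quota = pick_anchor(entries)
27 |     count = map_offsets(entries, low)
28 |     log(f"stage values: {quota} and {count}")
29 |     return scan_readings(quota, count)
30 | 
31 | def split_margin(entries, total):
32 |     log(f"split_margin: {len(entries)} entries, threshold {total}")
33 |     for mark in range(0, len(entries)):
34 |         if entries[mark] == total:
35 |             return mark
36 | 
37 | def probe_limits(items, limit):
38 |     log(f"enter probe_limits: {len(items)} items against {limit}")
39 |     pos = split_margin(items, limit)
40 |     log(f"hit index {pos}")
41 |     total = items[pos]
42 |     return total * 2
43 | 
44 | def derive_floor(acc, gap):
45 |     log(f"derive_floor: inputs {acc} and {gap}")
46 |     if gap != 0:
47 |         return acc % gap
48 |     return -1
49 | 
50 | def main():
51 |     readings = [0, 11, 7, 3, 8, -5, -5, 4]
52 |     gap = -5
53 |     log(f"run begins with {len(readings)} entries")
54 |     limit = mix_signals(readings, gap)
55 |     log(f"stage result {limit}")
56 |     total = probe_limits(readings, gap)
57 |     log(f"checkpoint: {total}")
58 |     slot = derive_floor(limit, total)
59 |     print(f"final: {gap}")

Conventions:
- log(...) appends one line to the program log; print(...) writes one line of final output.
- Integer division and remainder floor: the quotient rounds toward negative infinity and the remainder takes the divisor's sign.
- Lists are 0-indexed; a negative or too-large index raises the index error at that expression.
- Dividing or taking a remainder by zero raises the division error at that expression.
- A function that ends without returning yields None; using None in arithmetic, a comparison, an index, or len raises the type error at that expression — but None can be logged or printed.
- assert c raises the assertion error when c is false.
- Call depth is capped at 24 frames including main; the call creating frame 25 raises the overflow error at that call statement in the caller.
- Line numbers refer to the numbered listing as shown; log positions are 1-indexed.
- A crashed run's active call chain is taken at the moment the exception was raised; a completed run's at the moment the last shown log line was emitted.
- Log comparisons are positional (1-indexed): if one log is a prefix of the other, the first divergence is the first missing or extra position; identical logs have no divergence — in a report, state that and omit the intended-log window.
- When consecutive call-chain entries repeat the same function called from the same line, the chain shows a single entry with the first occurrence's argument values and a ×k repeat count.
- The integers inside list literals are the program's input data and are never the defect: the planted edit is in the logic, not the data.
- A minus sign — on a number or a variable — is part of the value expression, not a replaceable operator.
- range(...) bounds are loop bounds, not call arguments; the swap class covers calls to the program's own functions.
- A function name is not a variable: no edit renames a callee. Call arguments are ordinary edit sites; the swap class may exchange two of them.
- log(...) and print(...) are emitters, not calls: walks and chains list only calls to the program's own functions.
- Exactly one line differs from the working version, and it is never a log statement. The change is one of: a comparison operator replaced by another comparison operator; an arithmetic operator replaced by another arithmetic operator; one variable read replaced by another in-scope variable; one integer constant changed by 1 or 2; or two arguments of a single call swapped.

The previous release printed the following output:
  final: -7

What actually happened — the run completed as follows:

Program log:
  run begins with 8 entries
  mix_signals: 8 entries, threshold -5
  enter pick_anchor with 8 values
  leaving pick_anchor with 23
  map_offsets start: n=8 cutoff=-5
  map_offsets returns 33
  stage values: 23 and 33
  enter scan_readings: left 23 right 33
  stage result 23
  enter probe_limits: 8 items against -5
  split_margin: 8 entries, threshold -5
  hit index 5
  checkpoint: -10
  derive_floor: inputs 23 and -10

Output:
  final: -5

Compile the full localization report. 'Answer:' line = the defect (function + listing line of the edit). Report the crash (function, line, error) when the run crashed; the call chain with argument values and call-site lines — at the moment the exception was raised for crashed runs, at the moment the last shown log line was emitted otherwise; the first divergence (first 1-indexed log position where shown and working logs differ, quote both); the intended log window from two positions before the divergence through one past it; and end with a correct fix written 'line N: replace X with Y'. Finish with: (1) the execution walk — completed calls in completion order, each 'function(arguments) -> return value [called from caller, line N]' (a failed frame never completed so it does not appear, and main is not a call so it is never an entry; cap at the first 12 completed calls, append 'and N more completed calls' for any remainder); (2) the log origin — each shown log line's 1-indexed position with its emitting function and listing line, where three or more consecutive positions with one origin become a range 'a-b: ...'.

Answer: the defect is in main at line 59.
Key fact: The two runs log identically and part ways only at the printed values.
Call chain: main -> derive_floor(23, -10) (called at line 58).
First divergence: none (the log streams are identical).
Execution walk:
  pick_anchor([0, 11, 7, 3, 8, -5, -5, 4]) -> 23  [called from mix_signals, line 26]
  map_offsets([0, 11, 7, 3, 8, -5, -5, 4], -5) -> 33  [called from mix_signals, line 27]
  scan_readings(23, 33) -> 23  [called from mix_signals, line 29]
  mix_signals([0, 11, 7, 3, 8, -5, -5, 4], -5) -> 23  [called from main, line 54]
  split_margin([0, 11, 7, 3, 8, -5, -5, 4], -5) -> 5  [called from probe_limits, line 39]
  probe_limits([0, 11, 7, 3, 8, -5, -5, 4], -5) -> -10  [called from main, line 56]
  derive_floor(23, -10) -> -7  [called from main, line 58]
Log origin:
  1: from main, line 53
  2: from mix_signals, line 25
  3: from pick_anchor, line 2
  4: from pick_anchor, line 6
  5: from map_offsets, line 10
  6: from map_offsets, line 15
  7: from mix_signals, line 28
  8: from scan_readings, line 19
  9: from main, line 55
  10: from probe_limits, line 38
  11: from split_margin, line 32
  12: from probe_limits, line 40
  13: from main, line 57
  14: from derive_floor, line 45
A correct fix: line 59: replace `gap` with `slot`.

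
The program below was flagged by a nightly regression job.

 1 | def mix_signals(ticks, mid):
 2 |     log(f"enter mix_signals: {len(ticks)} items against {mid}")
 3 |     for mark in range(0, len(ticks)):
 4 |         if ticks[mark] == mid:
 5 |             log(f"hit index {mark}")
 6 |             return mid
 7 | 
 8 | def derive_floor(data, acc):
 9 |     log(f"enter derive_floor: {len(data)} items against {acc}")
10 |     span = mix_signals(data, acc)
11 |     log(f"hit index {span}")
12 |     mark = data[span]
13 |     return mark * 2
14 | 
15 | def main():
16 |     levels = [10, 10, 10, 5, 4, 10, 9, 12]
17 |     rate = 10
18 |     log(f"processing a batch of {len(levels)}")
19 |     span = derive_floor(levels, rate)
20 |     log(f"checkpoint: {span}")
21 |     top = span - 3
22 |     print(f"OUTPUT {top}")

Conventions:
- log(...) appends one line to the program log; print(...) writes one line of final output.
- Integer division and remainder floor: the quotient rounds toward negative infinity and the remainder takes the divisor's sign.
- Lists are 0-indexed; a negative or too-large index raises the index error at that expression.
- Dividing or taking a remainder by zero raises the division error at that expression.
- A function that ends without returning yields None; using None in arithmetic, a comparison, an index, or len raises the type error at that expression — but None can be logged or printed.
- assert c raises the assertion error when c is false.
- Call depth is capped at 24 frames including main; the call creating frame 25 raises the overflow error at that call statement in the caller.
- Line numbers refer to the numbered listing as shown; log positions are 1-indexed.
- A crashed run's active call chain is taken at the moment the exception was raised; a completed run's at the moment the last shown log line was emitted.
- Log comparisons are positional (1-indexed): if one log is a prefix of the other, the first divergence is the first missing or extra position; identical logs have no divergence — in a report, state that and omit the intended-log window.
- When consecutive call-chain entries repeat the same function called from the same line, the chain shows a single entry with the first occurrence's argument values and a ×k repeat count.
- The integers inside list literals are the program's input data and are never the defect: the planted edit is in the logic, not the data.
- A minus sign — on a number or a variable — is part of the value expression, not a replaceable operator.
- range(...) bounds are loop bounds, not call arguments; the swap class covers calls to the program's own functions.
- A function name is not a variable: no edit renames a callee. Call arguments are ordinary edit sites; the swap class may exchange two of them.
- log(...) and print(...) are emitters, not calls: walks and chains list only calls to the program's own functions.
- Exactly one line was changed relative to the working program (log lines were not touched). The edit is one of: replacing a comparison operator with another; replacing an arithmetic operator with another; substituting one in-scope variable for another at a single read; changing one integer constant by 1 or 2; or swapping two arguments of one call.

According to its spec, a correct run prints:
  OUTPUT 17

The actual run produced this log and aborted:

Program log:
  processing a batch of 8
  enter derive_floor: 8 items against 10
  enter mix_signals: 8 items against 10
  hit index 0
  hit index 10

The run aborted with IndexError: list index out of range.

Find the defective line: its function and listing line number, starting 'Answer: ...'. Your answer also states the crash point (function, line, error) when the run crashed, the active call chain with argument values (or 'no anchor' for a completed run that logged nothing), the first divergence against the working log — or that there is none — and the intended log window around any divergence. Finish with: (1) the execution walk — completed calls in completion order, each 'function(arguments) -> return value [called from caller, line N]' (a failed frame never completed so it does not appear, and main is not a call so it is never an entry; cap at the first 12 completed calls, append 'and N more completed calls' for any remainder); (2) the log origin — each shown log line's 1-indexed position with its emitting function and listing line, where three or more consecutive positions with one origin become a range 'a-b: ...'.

Answer: the defect is in mix_signals at line 6.
The tell: The log first diverges at position 5: the faulty run prints 'hit index 10' where the working version prints 'hit index 0'.
Crash: derive_floor, line 12, IndexError.
Call chain: main -> derive_floor([10, 10, 10, 5, 4, 10, 9, 12], 10) (called at line 19).
First divergence: position 5; shown 'hit index 10' vs intended 'hit index 0'.
Intended log window:
  3: enter mix_signals: 8 items against 10
  4: hit index 0
  5: hit index 0
  6: checkpoint: 20
Execution walk:
  mix_signals([10, 10, 10, 5, 4, 10, 9, 12], 10) -> 10  [called from derive_floor, line 10]
Log origins:
  1 — main, line 18
  2 — derive_floor, line 9
  3 — mix_signals, line 2
  4 — mix_signals, line 5
  5 — derive_floor, line 11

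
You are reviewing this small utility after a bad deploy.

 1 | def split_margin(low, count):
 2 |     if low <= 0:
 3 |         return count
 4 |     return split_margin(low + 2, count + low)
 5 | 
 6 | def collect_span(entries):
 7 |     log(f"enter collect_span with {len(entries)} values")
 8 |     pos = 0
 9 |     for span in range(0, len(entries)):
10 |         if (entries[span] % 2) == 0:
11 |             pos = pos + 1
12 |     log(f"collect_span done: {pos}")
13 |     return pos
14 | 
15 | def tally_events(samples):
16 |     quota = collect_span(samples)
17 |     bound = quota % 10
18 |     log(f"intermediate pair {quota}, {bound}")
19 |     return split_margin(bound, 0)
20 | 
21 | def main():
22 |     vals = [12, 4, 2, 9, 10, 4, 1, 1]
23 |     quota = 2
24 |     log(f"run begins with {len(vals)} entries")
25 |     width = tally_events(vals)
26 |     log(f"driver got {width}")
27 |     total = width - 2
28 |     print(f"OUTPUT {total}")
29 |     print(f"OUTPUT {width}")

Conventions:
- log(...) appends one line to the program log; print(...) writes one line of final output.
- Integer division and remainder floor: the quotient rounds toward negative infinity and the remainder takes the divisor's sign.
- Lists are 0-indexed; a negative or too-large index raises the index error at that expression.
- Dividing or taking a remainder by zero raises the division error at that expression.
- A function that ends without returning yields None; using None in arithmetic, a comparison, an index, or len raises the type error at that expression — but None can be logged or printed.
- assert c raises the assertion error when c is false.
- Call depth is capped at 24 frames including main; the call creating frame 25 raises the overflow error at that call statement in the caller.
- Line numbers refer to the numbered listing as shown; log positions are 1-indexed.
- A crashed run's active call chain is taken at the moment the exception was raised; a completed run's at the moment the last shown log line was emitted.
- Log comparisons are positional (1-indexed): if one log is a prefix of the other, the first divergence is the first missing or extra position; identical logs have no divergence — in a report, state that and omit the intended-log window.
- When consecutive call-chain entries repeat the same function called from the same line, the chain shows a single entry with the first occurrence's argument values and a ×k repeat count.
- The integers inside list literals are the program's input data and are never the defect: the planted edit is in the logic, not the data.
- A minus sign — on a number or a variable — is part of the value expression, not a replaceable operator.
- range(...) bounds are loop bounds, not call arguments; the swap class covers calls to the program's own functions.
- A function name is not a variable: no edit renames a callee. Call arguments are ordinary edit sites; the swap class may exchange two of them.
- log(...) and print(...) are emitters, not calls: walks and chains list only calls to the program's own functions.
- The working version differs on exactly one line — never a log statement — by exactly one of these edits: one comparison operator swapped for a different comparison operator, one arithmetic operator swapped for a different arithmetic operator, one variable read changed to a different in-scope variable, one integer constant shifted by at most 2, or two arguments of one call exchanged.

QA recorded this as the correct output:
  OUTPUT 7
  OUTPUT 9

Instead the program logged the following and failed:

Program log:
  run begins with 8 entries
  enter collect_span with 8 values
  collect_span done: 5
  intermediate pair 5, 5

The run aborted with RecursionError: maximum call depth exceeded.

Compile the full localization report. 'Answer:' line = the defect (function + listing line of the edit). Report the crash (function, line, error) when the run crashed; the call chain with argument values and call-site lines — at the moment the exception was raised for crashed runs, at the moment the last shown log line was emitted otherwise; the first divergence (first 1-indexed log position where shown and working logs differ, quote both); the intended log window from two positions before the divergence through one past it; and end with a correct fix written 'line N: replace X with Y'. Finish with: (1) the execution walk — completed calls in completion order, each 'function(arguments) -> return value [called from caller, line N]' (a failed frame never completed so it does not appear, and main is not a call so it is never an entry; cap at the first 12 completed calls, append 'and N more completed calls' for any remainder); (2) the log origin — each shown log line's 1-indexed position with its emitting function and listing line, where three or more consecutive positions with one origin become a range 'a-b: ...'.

Answer: the defect is in split_margin at line 4.
Key fact: The shown log is a 4-line prefix of the intended one, whose next entry is 'driver got 9'.
Crash: split_margin, line 4, RecursionError.
Call chain: main -> tally_events([12, 4, 2, 9, 10, 4, 1, 1]) (called at line 25) -> split_margin(5, 0) (called at line 19) -> split_margin(7, 5) (called at line 4) ×21.
First divergence: position 5; the shown log stops at 4 lines while the working version next logs 'driver got 9'.
Intended log window:
  3: collect_span done: 5
  4: intermediate pair 5, 5
  5: driver got 9
Execution walk:
  collect_span([12, 4, 2, 9, 10, 4, 1, 1]) -> 5  [called from tally_events, line 16]
Log line origins:
  1: logged in main at line 24
  2: logged in collect_span at line 7
  3: logged in collect_span at line 12
  4: logged in tally_events at line 18
A correct fix: line 4: replace `low + 2` with `low - 2`.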